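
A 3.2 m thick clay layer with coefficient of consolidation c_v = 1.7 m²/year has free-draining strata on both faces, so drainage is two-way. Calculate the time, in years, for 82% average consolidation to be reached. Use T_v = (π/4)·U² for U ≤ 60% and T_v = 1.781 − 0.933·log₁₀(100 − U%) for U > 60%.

Drainage path length: H_d = H/2 = 1.6 m (double drainage).
U > 60%: T_v = 1.781 − 0.933·log₁₀(100 − 82) = 0.60983.
t = T_v·H_d²/c_v = 0.60983×1.6²/1.7 = 0.9183 years.

t ≈ 0.918 years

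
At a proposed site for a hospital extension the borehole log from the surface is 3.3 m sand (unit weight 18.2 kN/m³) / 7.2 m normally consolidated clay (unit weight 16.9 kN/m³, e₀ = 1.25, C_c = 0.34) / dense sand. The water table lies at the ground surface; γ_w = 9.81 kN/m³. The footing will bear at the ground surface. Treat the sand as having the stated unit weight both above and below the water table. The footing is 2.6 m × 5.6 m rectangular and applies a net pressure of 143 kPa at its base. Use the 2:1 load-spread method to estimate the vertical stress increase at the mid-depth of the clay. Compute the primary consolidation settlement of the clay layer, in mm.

Mid-depth of clay below the ground surface: z = 3.3 + 7.2/2 = 6.9 m.
Total vertical stress at mid-clay: σ_v = 18.2×3.3 + 16.9×3.6 = 120.9 kPa.
Pore pressure: u = 9.81×(6.9 − 0) = 67.689 kPa.
Initial effective stress: σ'_0 = σ_v − u = 120.9 − 67.689 = 53.211 kPa.
Stress increase at mid-clay by the 2:1 spreading method:
Δσ = qBL/((B+z)(L+z)) = 143×2.6×5.6/((2.6+6.9)(5.6+6.9)) = 17.533 kPa
Final effective stress: σ'_f = σ'_0 + Δσ = 53.211 + 17.533 = 70.744 kPa.
Normally consolidated clay, so the full stress increment lies on the virgin compression line:
S_c = C_c·H/(1+e₀)·log₁₀(σ'_f/σ'_0) = 0.34×7.2/(1+1.25)×log₁₀(70.744/53.211)
    = 1.088 × 0.12369 = 0.1346 m

S_c ≈ 135 mm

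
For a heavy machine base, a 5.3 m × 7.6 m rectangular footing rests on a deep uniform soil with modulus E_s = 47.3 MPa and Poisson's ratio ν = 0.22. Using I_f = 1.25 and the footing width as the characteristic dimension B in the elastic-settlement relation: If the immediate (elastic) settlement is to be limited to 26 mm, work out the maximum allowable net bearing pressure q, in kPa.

E_s = 47.3 MPa = 47300 kPa.
S_e = q·B·(1−ν²)/E_s · I_f  ⇒  q = S_e·E_s / (B·(1−ν²)·I_f).
q = 0.026 × 47300 / (5.3 × 0.9516 × 1.25) = 195.1 kPa

q ≈ 195 kPa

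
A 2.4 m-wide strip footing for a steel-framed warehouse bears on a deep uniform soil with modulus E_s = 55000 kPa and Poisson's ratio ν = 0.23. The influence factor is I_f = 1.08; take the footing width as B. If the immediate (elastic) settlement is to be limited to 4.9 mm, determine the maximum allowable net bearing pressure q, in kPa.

S_e = q·B·(1−ν²)/E_s · I_f  ⇒  q = S_e·E_s / (B·(1−ν²)·I_f).
q = 0.0049 × 55000 / (2.4 × 0.9471 × 1.08) = 109.8 kPa

q ≈ 110 kPa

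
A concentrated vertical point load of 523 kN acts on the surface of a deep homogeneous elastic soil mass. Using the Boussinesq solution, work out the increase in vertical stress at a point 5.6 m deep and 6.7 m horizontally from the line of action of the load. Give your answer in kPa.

Δσ_z ≈ 0.864 kPa

Boussinesq vertical stress below a point load on an elastic half-space:
Δσ_z = 3P/(2πz²) · [1 + (r/z)²]^(−5/2)
r/z = 6.7/5.6 = 1.1964; [1+(r/z)²]^(−5/2) = 0.10848.
Δσ_z = 3×523/(2π×5.6²) × 0.10848 = 7.9628 × 0.10848 = 0.8638 kPa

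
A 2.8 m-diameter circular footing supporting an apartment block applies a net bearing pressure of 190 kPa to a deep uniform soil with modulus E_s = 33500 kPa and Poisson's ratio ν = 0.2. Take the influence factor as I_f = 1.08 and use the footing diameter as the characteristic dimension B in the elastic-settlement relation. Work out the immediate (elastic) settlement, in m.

S_e ≈ 0.0165 m

Immediate (elastic) settlement: S_e = q·B·(1−ν²)/E_s · I_f.
S_e = 190 × 2.8 × (1 − 0.2²) / 33500 × 1.08
    = 190 × 2.8 × 0.96 / 33500 × 1.08
    = 0.01647 m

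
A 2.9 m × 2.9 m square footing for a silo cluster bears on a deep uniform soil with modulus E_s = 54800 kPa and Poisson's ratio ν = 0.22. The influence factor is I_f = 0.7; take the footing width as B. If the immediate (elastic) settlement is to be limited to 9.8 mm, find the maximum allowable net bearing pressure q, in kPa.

S_e = q·B·(1−ν²)/E_s · I_f  ⇒  q = S_e·E_s / (B·(1−ν²)·I_f).
q = 0.0098 × 54800 / (2.9 × 0.9516 × 0.7) = 278 kPa

q ≈ 278 kPa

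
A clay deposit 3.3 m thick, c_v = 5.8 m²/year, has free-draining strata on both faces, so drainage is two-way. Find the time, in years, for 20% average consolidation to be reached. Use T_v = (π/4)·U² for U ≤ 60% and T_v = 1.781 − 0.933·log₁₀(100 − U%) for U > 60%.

t ≈ 0.0147 years

Drainage path length: H_d = H/2 = 1.65 m (double drainage).
U ≤ 60%: T_v = (π/4)·U² = (π/4)×0.2² = 0.031416.
t = T_v·H_d²/c_v = 0.031416×1.65²/5.8 = 0.01475 years.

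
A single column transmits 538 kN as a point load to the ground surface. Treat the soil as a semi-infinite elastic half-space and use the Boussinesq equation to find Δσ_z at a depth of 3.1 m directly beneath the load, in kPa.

Δσ_z ≈ 26.7 kPa

Boussinesq vertical stress below a point load on an elastic half-space:
Δσ_z = 3P/(2πz²) · [1 + (r/z)²]^(−5/2)
r/z = 0/3.1 = 0; [1+(r/z)²]^(−5/2) = 1.
Δσ_z = 3×538/(2π×3.1²) × 1 = 26.73 × 1 = 26.73 kPa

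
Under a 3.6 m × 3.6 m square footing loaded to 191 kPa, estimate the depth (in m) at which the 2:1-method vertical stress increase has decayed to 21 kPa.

z ≈ 7.26 m

2:1 spreading — at depth z the loaded area has grown by z in each plan dimension:
qB²/(B+z)² = Δσ_z ⇒ z = B(√(q/Δσ_z) − 1) = 3.6×(√(191/21) − 1) = 7.257 m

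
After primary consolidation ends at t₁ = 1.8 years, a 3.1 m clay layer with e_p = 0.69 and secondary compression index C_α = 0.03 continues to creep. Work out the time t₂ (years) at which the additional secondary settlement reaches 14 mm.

t₂ ≈ 3.23 years

S_s = C_α·H/(1+e_p)·log₁₀(t₂/t₁) ⇒ log₁₀(t₂/t₁) = S_s·(1+e_p)/(C_α·H).
log₁₀(t₂/t₁) = 0.014 × (1+0.69) / (0.03×3.1) = 0.2544
t₂ = t₁ × 10^0.2544 = 1.8 × 1.796 = 3.234 years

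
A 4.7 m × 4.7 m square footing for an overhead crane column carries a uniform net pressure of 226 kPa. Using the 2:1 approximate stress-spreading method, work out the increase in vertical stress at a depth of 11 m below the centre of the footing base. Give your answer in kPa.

Δσ_z ≈ 20.3 kPa

By the 2:1 method the load spreads at 1 horizontal : 2 vertical, so at depth z the loaded area has grown by z in each plan dimension:
Δσ = qBL/((B+z)(L+z)) = 226×4.7×4.7/((4.7+11)(4.7+11)) = 20.254 kPa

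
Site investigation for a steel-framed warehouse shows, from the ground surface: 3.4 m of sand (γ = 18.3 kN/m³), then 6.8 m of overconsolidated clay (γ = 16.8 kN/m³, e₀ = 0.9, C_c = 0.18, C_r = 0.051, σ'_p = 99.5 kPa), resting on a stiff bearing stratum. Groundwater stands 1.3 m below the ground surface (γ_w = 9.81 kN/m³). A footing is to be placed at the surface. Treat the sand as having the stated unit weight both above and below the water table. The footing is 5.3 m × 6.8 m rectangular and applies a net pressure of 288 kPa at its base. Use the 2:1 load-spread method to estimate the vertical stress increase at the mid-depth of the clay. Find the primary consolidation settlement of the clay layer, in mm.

S_c ≈ 105 mm

Mid-depth of clay below the ground surface: z = 3.4 + 6.8/2 = 6.8 m.
Total vertical stress at mid-clay: σ_v = 18.3×3.4 + 16.8×3.4 = 119.34 kPa.
Pore pressure: u = 9.81×(6.8 − 1.3) = 53.955 kPa.
Initial effective stress: σ'_0 = σ_v − u = 119.34 − 53.955 = 65.385 kPa.
Stress increase at mid-clay by the 2:1 spreading method:
Δσ = qBL/((B+z)(L+z)) = 288×5.3×6.8/((5.3+6.8)(6.8+6.8)) = 63.074 kPa
Final effective stress: σ'_f = 65.385 + 63.074 = 128.46 kPa.
σ'_f = 128.46 > σ'_p = 99.5 kPa, so the stress path crosses the preconsolidation pressure — recompression up to σ'_p, then virgin compression beyond:
S_c = H/(1+e₀)·[C_r·log₁₀(σ'_p/σ'_0) + C_c·log₁₀(σ'_f/σ'_p)]
    = 6.8/1.9 × [0.051×log₁₀(99.5/65.385) + 0.18×log₁₀(128.46/99.5)]
    = 3.5789 × [0.0092996 + 0.01997] = 0.1048 m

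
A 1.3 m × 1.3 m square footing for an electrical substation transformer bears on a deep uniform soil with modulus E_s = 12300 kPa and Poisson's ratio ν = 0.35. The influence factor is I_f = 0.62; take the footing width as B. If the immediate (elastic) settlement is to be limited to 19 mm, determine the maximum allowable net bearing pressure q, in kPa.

q ≈ 330 kPa

S_e = q·B·(1−ν²)/E_s · I_f  ⇒  q = S_e·E_s / (B·(1−ν²)·I_f).
q = 0.019 × 12300 / (1.3 × 0.8775 × 0.62) = 330.4 kPa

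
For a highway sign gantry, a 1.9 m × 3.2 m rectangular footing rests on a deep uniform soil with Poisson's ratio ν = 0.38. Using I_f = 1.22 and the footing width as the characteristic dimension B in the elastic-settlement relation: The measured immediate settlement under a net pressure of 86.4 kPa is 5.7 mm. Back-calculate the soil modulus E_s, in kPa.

S_e = q·B·(1−ν²)/E_s · I_f  ⇒  E_s = q·B·(1−ν²)·I_f / S_e.
E_s = 86.4 × 1.9 × 0.8556 × 1.22 / 0.0057 = 30060 kPa

E_s ≈ 30100 kPa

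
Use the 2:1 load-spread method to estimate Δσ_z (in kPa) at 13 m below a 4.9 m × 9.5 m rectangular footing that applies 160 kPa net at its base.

Δσ_z ≈ 18.5 kPa

By the 2:1 method the load spreads at 1 horizontal : 2 vertical, so at depth z the loaded area has grown by z in each plan dimension:
Δσ = qBL/((B+z)(L+z)) = 160×4.9×9.5/((4.9+13)(9.5+13)) = 18.493 kPa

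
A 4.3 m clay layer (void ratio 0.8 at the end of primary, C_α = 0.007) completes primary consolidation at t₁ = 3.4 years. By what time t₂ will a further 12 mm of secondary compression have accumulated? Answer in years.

S_s = C_α·H/(1+e_p)·log₁₀(t₂/t₁) ⇒ log₁₀(t₂/t₁) = S_s·(1+e_p)/(C_α·H).
log₁₀(t₂/t₁) = 0.012 × (1+0.8) / (0.007×4.3) = 0.7176
t₂ = t₁ × 10^0.7176 = 3.4 × 5.219 = 17.75 years

t₂ ≈ 17.7 years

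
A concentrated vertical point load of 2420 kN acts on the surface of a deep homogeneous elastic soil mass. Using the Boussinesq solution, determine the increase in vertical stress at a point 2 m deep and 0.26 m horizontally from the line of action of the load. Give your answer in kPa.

Boussinesq vertical stress below a point load on an elastic half-space:
Δσ_z = 3P/(2πz²) · [1 + (r/z)²]^(−5/2)
r/z = 0.26/2 = 0.13; [1+(r/z)²]^(−5/2) = 0.95897.
Δσ_z = 3×2420/(2π×2²) × 0.95897 = 288.87 × 0.95897 = 277 kPa

Δσ_z ≈ 277 kPa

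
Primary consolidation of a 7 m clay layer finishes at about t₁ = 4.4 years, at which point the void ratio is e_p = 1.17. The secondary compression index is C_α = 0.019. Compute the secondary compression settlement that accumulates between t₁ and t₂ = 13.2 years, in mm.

S_s ≈ 29.2 mm

Secondary compression: S_s = C_α·H/(1+e_p)·log₁₀(t₂/t₁)
S_s = 0.019×7/(1+1.17)×log₁₀(13.2/4.4)
    = 0.06129 × 0.4771 = 0.02924 m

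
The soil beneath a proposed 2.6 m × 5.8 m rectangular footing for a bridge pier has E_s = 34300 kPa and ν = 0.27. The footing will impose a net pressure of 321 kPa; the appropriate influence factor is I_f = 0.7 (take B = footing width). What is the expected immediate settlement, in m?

S_e ≈ 0.0158 m

Immediate (elastic) settlement: S_e = q·B·(1−ν²)/E_s · I_f.
S_e = 321 × 2.6 × (1 − 0.27²) / 34300 × 0.7
    = 321 × 2.6 × 0.9271 / 34300 × 0.7
    = 0.01579 m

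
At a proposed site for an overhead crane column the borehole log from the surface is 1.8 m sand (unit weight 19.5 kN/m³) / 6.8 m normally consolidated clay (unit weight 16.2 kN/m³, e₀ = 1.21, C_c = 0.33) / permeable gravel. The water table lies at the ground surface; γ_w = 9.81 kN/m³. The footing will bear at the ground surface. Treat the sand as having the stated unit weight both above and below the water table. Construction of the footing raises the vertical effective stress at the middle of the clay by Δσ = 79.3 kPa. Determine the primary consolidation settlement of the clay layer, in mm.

Mid-depth of clay below the ground surface: z = 1.8 + 6.8/2 = 5.2 m.
Total vertical stress at mid-clay: σ_v = 19.5×1.8 + 16.2×3.4 = 90.18 kPa.
Pore pressure: u = 9.81×(5.2 − 0) = 51.012 kPa.
Initial effective stress: σ'_0 = σ_v − u = 90.18 − 51.012 = 39.168 kPa.
Final effective stress: σ'_f = σ'_0 + Δσ = 39.168 + 79.3 = 118.47 kPa.
Normally consolidated clay, so the full stress increment lies on the virgin compression line:
S_c = C_c·H/(1+e₀)·log₁₀(σ'_f/σ'_0) = 0.33×6.8/(1+1.21)×log₁₀(118.47/39.168)
    = 1.0154 × 0.48068 = 0.4881 m

S_c ≈ 488 mm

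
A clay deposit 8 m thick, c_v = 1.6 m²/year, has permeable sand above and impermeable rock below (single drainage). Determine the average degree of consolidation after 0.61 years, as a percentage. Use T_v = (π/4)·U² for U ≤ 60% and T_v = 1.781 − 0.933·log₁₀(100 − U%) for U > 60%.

Drainage path length: H_d = H = 8 m (single drainage).
T_v = c_v·t/H_d² = 1.6×0.61/8² = 0.01525.
T_v = 0.01525 corresponds to the U ≤ 60% branch:
U = √(4T_v/π) = 0.1393

U ≈ 13.9 %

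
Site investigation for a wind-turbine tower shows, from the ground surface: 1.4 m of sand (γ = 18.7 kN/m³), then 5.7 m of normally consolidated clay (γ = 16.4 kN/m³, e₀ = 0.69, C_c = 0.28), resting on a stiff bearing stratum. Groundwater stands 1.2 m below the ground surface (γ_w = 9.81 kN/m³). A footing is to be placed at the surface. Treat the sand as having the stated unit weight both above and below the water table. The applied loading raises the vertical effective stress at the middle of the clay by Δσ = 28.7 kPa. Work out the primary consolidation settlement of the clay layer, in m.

Mid-depth of clay below the ground surface: z = 1.4 + 5.7/2 = 4.25 m.
Total vertical stress at mid-clay: σ_v = 18.7×1.4 + 16.4×2.85 = 72.92 kPa.
Pore pressure: u = 9.81×(4.25 − 1.2) = 29.921 kPa.
Initial effective stress: σ'_0 = σ_v − u = 72.92 − 29.921 = 42.999 kPa.
Final effective stress: σ'_f = σ'_0 + Δσ = 42.999 + 28.7 = 71.699 kPa.
Normally consolidated clay, so the full stress increment lies on the virgin compression line:
S_c = C_c·H/(1+e₀)·log₁₀(σ'_f/σ'_0) = 0.28×5.7/(1+0.69)×log₁₀(71.699/42.999)
    = 0.94438 × 0.22205 = 0.2097 m

S_c ≈ 0.21 m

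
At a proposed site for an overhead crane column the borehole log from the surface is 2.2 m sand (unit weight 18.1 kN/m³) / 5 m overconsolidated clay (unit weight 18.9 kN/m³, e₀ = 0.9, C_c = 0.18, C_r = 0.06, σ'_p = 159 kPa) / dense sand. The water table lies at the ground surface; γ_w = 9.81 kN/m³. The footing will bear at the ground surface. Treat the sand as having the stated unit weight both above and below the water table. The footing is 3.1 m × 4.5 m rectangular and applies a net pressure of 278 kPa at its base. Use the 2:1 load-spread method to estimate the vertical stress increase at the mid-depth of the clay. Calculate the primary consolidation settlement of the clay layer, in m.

Mid-depth of clay below the ground surface: z = 2.2 + 5/2 = 4.7 m.
Total vertical stress at mid-clay: σ_v = 18.1×2.2 + 18.9×2.5 = 87.07 kPa.
Pore pressure: u = 9.81×(4.7 − 0) = 46.107 kPa.
Initial effective stress: σ'_0 = σ_v − u = 87.07 − 46.107 = 40.963 kPa.
Stress increase at mid-clay by the 2:1 spreading method:
Δσ = qBL/((B+z)(L+z)) = 278×3.1×4.5/((3.1+4.7)(4.5+4.7)) = 54.043 kPa
Final effective stress: σ'_f = 40.963 + 54.043 = 95.006 kPa.
σ'_f = 95.006 ≤ σ'_p = 159 kPa, so the clay remains overconsolidated and only the recompression index applies:
S_c = C_r·H/(1+e₀)·log₁₀(σ'_f/σ'_0) = 0.06×5/1.9×log₁₀(95.006/40.963)
    = 0.1579 × 0.36536 = 0.05769 m

S_c ≈ 0.0577 m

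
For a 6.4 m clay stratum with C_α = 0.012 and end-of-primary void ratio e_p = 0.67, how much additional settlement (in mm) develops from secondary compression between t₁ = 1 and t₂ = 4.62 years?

Secondary compression: S_s = C_α·H/(1+e_p)·log₁₀(t₂/t₁)
S_s = 0.012×6.4/(1+0.67)×log₁₀(4.62/1)
    = 0.04599 × 0.6646 = 0.03057 m

S_s ≈ 30.6 mm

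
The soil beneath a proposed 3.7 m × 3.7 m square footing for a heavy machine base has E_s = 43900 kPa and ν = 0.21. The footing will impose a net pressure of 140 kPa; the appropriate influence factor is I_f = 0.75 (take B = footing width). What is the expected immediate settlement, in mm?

Immediate (elastic) settlement: S_e = q·B·(1−ν²)/E_s · I_f.
S_e = 140 × 3.7 × (1 − 0.21²) / 43900 × 0.75
    = 140 × 3.7 × 0.9559 / 43900 × 0.75
    = 0.008459 m = 8.459 mm

S_e ≈ 8.46 mm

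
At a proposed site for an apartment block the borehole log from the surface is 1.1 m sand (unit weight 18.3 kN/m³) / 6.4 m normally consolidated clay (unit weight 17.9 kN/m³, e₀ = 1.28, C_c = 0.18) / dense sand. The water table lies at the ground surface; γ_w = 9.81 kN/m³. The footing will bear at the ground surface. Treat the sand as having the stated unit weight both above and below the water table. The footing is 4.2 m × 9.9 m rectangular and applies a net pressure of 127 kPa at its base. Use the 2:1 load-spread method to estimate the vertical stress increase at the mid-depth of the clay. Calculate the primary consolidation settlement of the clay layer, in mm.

Mid-depth of clay below the ground surface: z = 1.1 + 6.4/2 = 4.3 m.
Total vertical stress at mid-clay: σ_v = 18.3×1.1 + 17.9×3.2 = 77.41 kPa.
Pore pressure: u = 9.81×(4.3 − 0) = 42.183 kPa.
Initial effective stress: σ'_0 = σ_v − u = 77.41 − 42.183 = 35.227 kPa.
Stress increase at mid-clay by the 2:1 spreading method:
Δσ = qBL/((B+z)(L+z)) = 127×4.2×9.9/((4.2+4.3)(9.9+4.3)) = 43.75 kPa
Final effective stress: σ'_f = σ'_0 + Δσ = 35.227 + 43.75 = 78.977 kPa.
Normally consolidated clay, so the full stress increment lies on the virgin compression line:
S_c = C_c·H/(1+e₀)·log₁₀(σ'_f/σ'_0) = 0.18×6.4/(1+1.28)×log₁₀(78.977/35.227)
    = 0.50526 × 0.35062 = 0.1772 m

S_c ≈ 177 mm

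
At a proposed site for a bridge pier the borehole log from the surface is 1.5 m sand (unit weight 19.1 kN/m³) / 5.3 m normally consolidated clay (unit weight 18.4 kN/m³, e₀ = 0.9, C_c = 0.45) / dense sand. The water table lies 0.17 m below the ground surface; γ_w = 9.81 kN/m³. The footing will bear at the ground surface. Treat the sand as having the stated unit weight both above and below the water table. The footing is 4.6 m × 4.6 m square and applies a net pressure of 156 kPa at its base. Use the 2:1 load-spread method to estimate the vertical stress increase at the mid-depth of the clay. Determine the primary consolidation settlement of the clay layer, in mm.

Mid-depth of clay below the ground surface: z = 1.5 + 5.3/2 = 4.15 m.
Total vertical stress at mid-clay: σ_v = 19.1×1.5 + 18.4×2.65 = 77.41 kPa.
Pore pressure: u = 9.81×(4.15 − 0.17) = 39.044 kPa.
Initial effective stress: σ'_0 = σ_v − u = 77.41 − 39.044 = 38.366 kPa.
Stress increase at mid-clay by the 2:1 spreading method:
Δσ = qBL/((B+z)(L+z)) = 156×4.6×4.6/((4.6+4.15)(4.6+4.15)) = 43.115 kPa
Final effective stress: σ'_f = σ'_0 + Δσ = 38.366 + 43.115 = 81.481 kPa.
Normally consolidated clay, so the full stress increment lies on the virgin compression line:
S_c = C_c·H/(1+e₀)·log₁₀(σ'_f/σ'_0) = 0.45×5.3/(1+0.9)×log₁₀(81.481/38.366)
    = 1.2553 × 0.32711 = 0.4106 m

S_c ≈ 411 mm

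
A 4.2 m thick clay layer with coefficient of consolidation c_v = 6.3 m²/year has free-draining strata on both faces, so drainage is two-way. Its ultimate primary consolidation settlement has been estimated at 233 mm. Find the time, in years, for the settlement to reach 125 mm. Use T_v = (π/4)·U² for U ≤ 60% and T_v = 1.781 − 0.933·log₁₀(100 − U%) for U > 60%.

t ≈ 0.158 years

Drainage path length: H_d = H/2 = 2.1 m (double drainage).
U = S(t)/S_ult = 125/233 = 0.5365.
U ≤ 60%: T_v = (π/4)·U² = (π/4)×0.53648² = 0.22605.
t = T_v·H_d²/c_v = 0.22605×2.1²/6.3 = 0.1582 years.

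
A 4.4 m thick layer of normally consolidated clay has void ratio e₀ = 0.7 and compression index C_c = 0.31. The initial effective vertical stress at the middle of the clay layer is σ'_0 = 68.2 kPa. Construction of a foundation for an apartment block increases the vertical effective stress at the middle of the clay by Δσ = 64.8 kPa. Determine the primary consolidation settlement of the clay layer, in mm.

Final effective stress: σ'_f = σ'_0 + Δσ = 68.2 + 64.8 = 133 kPa.
Normally consolidated clay, so the full stress increment lies on the virgin compression line:
S_c = C_c·H/(1+e₀)·log₁₀(σ'_f/σ'_0) = 0.31×4.4/(1+0.7)×log₁₀(133/68.2)
    = 0.80235 × 0.29007 = 0.2327 m

S_c ≈ 233 mm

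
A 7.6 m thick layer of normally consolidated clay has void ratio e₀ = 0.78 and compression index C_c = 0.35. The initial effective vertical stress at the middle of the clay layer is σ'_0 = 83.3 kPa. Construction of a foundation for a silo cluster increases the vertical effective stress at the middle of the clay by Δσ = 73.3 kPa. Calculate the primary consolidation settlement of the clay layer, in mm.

S_c ≈ 410 mm

Final effective stress: σ'_f = σ'_0 + Δσ = 83.3 + 73.3 = 156.6 kPa.
Normally consolidated clay, so the full stress increment lies on the virgin compression line:
S_c = C_c·H/(1+e₀)·log₁₀(σ'_f/σ'_0) = 0.35×7.6/(1+0.78)×log₁₀(156.6/83.3)
    = 1.4944 × 0.27415 = 0.4097 m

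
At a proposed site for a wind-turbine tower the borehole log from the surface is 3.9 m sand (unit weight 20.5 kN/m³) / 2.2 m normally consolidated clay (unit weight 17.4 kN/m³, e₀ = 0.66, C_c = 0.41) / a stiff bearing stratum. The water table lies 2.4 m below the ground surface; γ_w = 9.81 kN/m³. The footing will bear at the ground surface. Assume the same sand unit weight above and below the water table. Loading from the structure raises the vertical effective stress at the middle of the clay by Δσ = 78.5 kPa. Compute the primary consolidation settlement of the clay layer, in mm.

S_c ≈ 171 mm

Mid-depth of clay below the ground surface: z = 3.9 + 2.2/2 = 5 m.
Total vertical stress at mid-clay: σ_v = 20.5×3.9 + 17.4×1.1 = 99.09 kPa.
Pore pressure: u = 9.81×(5 − 2.4) = 25.506 kPa.
Initial effective stress: σ'_0 = σ_v − u = 99.09 − 25.506 = 73.584 kPa.
Final effective stress: σ'_f = σ'_0 + Δσ = 73.584 + 78.5 = 152.08 kPa.
Normally consolidated clay, so the full stress increment lies on the virgin compression line:
S_c = C_c·H/(1+e₀)·log₁₀(σ'_f/σ'_0) = 0.41×2.2/(1+0.66)×log₁₀(152.08/73.584)
    = 0.54337 × 0.31529 = 0.1713 m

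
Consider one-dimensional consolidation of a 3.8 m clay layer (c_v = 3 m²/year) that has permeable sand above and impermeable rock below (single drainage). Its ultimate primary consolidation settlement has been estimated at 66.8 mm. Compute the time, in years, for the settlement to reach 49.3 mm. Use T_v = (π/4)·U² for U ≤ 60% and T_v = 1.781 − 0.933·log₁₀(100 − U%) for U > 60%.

Drainage path length: H_d = H = 3.8 m (single drainage).
U = S(t)/S_ult = 49.3/66.8 = 0.738.
U > 60%: T_v = 1.781 − 0.933·log₁₀(100 − 73.802) = 0.45776.
t = T_v·H_d²/c_v = 0.45776×3.8²/3 = 2.203 years.

t ≈ 2.2 years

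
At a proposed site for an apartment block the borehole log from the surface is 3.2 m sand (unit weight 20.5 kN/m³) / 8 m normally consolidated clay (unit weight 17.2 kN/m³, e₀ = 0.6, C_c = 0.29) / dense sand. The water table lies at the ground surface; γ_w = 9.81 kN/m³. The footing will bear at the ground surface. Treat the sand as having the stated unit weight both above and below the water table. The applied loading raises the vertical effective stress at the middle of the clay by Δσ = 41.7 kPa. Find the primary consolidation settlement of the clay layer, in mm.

S_c ≈ 317 mm

Mid-depth of clay below the ground surface: z = 3.2 + 8/2 = 7.2 m.
Total vertical stress at mid-clay: σ_v = 20.5×3.2 + 17.2×4 = 134.4 kPa.
Pore pressure: u = 9.81×(7.2 − 0) = 70.632 kPa.
Initial effective stress: σ'_0 = σ_v − u = 134.4 − 70.632 = 63.768 kPa.
Final effective stress: σ'_f = σ'_0 + Δσ = 63.768 + 41.7 = 105.47 kPa.
Normally consolidated clay, so the full stress increment lies on the virgin compression line:
S_c = C_c·H/(1+e₀)·log₁₀(σ'_f/σ'_0) = 0.29×8/(1+0.6)×log₁₀(105.47/63.768)
    = 1.45 × 0.21853 = 0.3169 m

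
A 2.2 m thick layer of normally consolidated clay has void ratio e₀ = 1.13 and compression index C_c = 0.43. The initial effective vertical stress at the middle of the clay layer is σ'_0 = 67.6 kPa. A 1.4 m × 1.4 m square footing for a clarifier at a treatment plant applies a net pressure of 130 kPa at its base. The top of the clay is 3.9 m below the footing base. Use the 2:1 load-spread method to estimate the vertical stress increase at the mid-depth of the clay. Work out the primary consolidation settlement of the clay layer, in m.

S_c ≈ 0.017 m

Mid-depth of clay below the footing base: z = 3.9 + 2.2/2 = 5 m.
Stress increase at mid-clay by the 2:1 spreading method:
Δσ = qBL/((B+z)(L+z)) = 130×1.4×1.4/((1.4+5)(1.4+5)) = 6.2207 kPa
Final effective stress: σ'_f = σ'_0 + Δσ = 67.6 + 6.2207 = 73.821 kPa.
Normally consolidated clay, so the full stress increment lies on the virgin compression line:
S_c = C_c·H/(1+e₀)·log₁₀(σ'_f/σ'_0) = 0.43×2.2/(1+1.13)×log₁₀(73.821/67.6)
    = 0.44413 × 0.038233 = 0.01698 m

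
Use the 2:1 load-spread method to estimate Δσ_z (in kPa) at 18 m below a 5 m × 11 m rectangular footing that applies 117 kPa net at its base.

Δσ_z ≈ 9.65 kPa

By the 2:1 method the load spreads at 1 horizontal : 2 vertical, so at depth z the loaded area has grown by z in each plan dimension:
Δσ = qBL/((B+z)(L+z)) = 117×5×11/((5+18)(11+18)) = 9.6477 kPa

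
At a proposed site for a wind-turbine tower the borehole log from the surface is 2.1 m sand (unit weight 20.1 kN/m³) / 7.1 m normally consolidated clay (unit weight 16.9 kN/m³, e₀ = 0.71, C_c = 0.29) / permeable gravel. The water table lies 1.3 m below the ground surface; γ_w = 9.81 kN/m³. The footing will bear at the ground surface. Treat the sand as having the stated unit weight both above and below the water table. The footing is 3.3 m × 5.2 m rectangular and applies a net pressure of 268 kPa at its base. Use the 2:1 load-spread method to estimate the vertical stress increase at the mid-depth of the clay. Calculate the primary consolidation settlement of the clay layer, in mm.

S_c ≈ 306 mm

Mid-depth of clay below the ground surface: z = 2.1 + 7.1/2 = 5.65 m.
Total vertical stress at mid-clay: σ_v = 20.1×2.1 + 16.9×3.55 = 102.2 kPa.
Pore pressure: u = 9.81×(5.65 − 1.3) = 42.673 kPa.
Initial effective stress: σ'_0 = σ_v − u = 102.2 − 42.673 = 59.527 kPa.
Stress increase at mid-clay by the 2:1 spreading method:
Δσ = qBL/((B+z)(L+z)) = 268×3.3×5.2/((3.3+5.65)(5.2+5.65)) = 47.359 kPa
Final effective stress: σ'_f = σ'_0 + Δσ = 59.527 + 47.359 = 106.89 kPa.
Normally consolidated clay, so the full stress increment lies on the virgin compression line:
S_c = C_c·H/(1+e₀)·log₁₀(σ'_f/σ'_0) = 0.29×7.1/(1+0.71)×log₁₀(106.89/59.527)
    = 1.2041 × 0.25422 = 0.3061 m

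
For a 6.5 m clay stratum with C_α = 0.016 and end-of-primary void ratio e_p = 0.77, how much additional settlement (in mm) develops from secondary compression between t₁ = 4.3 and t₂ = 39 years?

S_s ≈ 56.3 mm

Secondary compression: S_s = C_α·H/(1+e_p)·log₁₀(t₂/t₁)
S_s = 0.016×6.5/(1+0.77)×log₁₀(39/4.3)
    = 0.05876 × 0.9576 = 0.05627 m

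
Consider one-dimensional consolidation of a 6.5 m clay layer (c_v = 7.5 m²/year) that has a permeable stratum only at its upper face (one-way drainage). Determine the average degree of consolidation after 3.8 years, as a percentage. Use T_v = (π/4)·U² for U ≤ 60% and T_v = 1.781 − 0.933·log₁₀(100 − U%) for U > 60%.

U ≈ 84.7 %

Drainage path length: H_d = H = 6.5 m (single drainage).
T_v = c_v·t/H_d² = 7.5×3.8/6.5² = 0.67456.
T_v = 0.67456 corresponds to the U > 60% branch:
U = 1 − 10^((1.781 − T_v)/0.933)/100 = 0.8466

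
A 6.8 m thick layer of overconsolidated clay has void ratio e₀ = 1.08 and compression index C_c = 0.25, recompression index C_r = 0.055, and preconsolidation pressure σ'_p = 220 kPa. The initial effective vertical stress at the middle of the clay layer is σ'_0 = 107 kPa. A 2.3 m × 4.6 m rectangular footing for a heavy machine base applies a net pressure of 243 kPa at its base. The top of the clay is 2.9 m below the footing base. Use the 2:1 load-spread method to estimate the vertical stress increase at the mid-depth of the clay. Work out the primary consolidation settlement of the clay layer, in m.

S_c ≈ 0.0178 m

Mid-depth of clay below the footing base: z = 2.9 + 6.8/2 = 6.3 m.
Stress increase at mid-clay by the 2:1 spreading method:
Δσ = qBL/((B+z)(L+z)) = 243×2.3×4.6/((2.3+6.3)(4.6+6.3)) = 27.426 kPa
Final effective stress: σ'_f = 107 + 27.426 = 134.43 kPa.
σ'_f = 134.43 ≤ σ'_p = 220 kPa, so the clay remains overconsolidated and only the recompression index applies:
S_c = C_r·H/(1+e₀)·log₁₀(σ'_f/σ'_0) = 0.055×6.8/2.08×log₁₀(134.43/107)
    = 0.17981 × 0.099112 = 0.01782 m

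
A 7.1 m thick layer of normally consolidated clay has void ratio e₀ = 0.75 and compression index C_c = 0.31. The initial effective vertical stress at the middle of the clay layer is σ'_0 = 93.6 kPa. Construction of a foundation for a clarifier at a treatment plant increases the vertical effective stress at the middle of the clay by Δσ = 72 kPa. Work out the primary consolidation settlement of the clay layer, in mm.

S_c ≈ 312 mm

Final effective stress: σ'_f = σ'_0 + Δσ = 93.6 + 72 = 165.6 kPa.
Normally consolidated clay, so the full stress increment lies on the virgin compression line:
S_c = C_c·H/(1+e₀)·log₁₀(σ'_f/σ'_0) = 0.31×7.1/(1+0.75)×log₁₀(165.6/93.6)
    = 1.2577 × 0.24778 = 0.3116 m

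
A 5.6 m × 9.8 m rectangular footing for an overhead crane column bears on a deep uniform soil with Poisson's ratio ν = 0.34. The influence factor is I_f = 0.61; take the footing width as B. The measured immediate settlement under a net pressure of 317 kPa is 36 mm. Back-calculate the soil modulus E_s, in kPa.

S_e = q·B·(1−ν²)/E_s · I_f  ⇒  E_s = q·B·(1−ν²)·I_f / S_e.
E_s = 317 × 5.6 × 0.8844 × 0.61 / 0.036 = 26600 kPa

E_s ≈ 26600 kPa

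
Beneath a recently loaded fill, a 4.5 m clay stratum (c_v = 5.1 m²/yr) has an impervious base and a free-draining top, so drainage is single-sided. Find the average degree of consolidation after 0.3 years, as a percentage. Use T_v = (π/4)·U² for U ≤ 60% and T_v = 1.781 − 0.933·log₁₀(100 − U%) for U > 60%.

Drainage path length: H_d = H = 4.5 m (single drainage).
T_v = c_v·t/H_d² = 5.1×0.3/4.5² = 0.075556.
T_v = 0.075556 corresponds to the U ≤ 60% branch:
U = √(4T_v/π) = 0.3102

U ≈ 31 %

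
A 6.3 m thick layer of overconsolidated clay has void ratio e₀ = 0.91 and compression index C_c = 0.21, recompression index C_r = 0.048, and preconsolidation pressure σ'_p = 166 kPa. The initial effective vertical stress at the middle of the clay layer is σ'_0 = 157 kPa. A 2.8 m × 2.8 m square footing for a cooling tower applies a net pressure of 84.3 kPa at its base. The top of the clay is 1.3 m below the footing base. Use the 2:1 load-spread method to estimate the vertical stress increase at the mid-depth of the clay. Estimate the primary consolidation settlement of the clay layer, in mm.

Mid-depth of clay below the footing base: z = 1.3 + 6.3/2 = 4.45 m.
Stress increase at mid-clay by the 2:1 spreading method:
Δσ = qBL/((B+z)(L+z)) = 84.3×2.8×2.8/((2.8+4.45)(2.8+4.45)) = 12.574 kPa
Final effective stress: σ'_f = 157 + 12.574 = 169.57 kPa.
σ'_f = 169.57 > σ'_p = 166 kPa, so the stress path crosses the preconsolidation pressure — recompression up to σ'_p, then virgin compression beyond:
S_c = H/(1+e₀)·[C_r·log₁₀(σ'_p/σ'_0) + C_c·log₁₀(σ'_f/σ'_p)]
    = 6.3/1.91 × [0.048×log₁₀(166/157) + 0.21×log₁₀(169.57/166)]
    = 3.2984 × [0.001162 + 0.0019406] = 0.01023 m

S_c ≈ 10.2 mm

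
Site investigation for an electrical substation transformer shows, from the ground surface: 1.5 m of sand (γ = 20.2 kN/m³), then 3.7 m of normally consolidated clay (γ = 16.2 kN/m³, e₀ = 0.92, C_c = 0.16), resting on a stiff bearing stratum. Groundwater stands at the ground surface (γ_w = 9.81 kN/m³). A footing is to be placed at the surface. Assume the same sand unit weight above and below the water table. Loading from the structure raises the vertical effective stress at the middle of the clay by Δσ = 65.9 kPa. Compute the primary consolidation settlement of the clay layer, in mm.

S_c ≈ 164 mm

Mid-depth of clay below the ground surface: z = 1.5 + 3.7/2 = 3.35 m.
Total vertical stress at mid-clay: σ_v = 20.2×1.5 + 16.2×1.85 = 60.27 kPa.
Pore pressure: u = 9.81×(3.35 − 0) = 32.864 kPa.
Initial effective stress: σ'_0 = σ_v − u = 60.27 − 32.864 = 27.406 kPa.
Final effective stress: σ'_f = σ'_0 + Δσ = 27.406 + 65.9 = 93.306 kPa.
Normally consolidated clay, so the full stress increment lies on the virgin compression line:
S_c = C_c·H/(1+e₀)·log₁₀(σ'_f/σ'_0) = 0.16×3.7/(1+0.92)×log₁₀(93.306/27.406)
    = 0.30833 × 0.53206 = 0.1641 m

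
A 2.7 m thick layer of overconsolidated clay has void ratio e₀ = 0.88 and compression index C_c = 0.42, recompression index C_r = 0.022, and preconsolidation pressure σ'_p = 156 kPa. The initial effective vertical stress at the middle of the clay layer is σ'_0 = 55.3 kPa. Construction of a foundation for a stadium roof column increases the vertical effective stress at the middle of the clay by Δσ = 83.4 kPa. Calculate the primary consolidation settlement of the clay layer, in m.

Final effective stress: σ'_f = 55.3 + 83.4 = 138.7 kPa.
σ'_f = 138.7 ≤ σ'_p = 156 kPa, so the clay remains overconsolidated and only the recompression index applies:
S_c = C_r·H/(1+e₀)·log₁₀(σ'_f/σ'_0) = 0.022×2.7/1.88×log₁₀(138.7/55.3)
    = 0.031596 × 0.39935 = 0.01262 m

S_c ≈ 0.0126 m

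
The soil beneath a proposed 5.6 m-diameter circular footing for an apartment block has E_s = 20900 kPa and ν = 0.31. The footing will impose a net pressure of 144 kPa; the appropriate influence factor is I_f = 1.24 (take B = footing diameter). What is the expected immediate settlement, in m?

Immediate (elastic) settlement: S_e = q·B·(1−ν²)/E_s · I_f.
S_e = 144 × 5.6 × (1 − 0.31²) / 20900 × 1.24
    = 144 × 5.6 × 0.9039 / 20900 × 1.24
    = 0.04325 m

S_e ≈ 0.0432 m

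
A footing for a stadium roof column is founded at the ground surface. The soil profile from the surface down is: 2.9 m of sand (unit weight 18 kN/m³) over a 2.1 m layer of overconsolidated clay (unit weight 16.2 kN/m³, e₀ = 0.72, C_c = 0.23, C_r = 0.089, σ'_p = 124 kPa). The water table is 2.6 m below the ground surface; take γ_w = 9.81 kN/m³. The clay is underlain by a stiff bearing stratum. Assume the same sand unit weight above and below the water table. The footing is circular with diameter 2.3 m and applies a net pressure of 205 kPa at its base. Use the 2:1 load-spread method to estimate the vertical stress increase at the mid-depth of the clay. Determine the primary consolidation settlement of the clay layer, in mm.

Mid-depth of clay below the ground surface: z = 2.9 + 2.1/2 = 3.95 m.
Total vertical stress at mid-clay: σ_v = 18×2.9 + 16.2×1.05 = 69.21 kPa.
Pore pressure: u = 9.81×(3.95 − 2.6) = 13.244 kPa.
Initial effective stress: σ'_0 = σ_v − u = 69.21 − 13.244 = 55.966 kPa.
Stress increase at mid-clay by the 2:1 spreading method:
Δσ ≈ qD²/(D+z)² = 205×2.3²/(2.3+3.95)² = 27.762 kPa
Final effective stress: σ'_f = 55.966 + 27.762 = 83.728 kPa.
σ'_f = 83.728 ≤ σ'_p = 124 kPa, so the clay remains overconsolidated and only the recompression index applies:
S_c = C_r·H/(1+e₀)·log₁₀(σ'_f/σ'_0) = 0.089×2.1/1.72×log₁₀(83.728/55.966)
    = 0.10866 × 0.17495 = 0.01901 m

S_c ≈ 19 mm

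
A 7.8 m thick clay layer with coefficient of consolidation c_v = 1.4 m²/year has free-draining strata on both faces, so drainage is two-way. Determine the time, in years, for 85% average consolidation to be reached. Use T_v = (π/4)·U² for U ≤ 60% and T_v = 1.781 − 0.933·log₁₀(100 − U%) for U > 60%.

Drainage path length: H_d = H/2 = 3.9 m (double drainage).
U > 60%: T_v = 1.781 − 0.933·log₁₀(100 − 85) = 0.68371.
t = T_v·H_d²/c_v = 0.68371×3.9²/1.4 = 7.428 years.

t ≈ 7.43 years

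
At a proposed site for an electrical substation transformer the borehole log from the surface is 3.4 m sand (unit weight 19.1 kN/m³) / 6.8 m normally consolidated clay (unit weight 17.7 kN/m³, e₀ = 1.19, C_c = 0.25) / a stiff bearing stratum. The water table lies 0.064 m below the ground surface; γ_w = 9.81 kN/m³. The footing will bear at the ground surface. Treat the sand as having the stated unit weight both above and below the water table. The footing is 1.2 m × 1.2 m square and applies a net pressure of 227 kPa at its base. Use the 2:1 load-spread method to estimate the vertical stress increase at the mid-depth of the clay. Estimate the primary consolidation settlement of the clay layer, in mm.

Mid-depth of clay below the ground surface: z = 3.4 + 6.8/2 = 6.8 m.
Total vertical stress at mid-clay: σ_v = 19.1×3.4 + 17.7×3.4 = 125.12 kPa.
Pore pressure: u = 9.81×(6.8 − 0.064) = 66.08 kPa.
Initial effective stress: σ'_0 = σ_v − u = 125.12 − 66.08 = 59.04 kPa.
Stress increase at mid-clay by the 2:1 spreading method:
Δσ = qBL/((B+z)(L+z)) = 227×1.2×1.2/((1.2+6.8)(1.2+6.8)) = 5.1075 kPa
Final effective stress: σ'_f = σ'_0 + Δσ = 59.04 + 5.1075 = 64.147 kPa.
Normally consolidated clay, so the full stress increment lies on the virgin compression line:
S_c = C_c·H/(1+e₀)·log₁₀(σ'_f/σ'_0) = 0.25×6.8/(1+1.19)×log₁₀(64.147/59.04)
    = 0.77626 × 0.03603 = 0.02797 m

S_c ≈ 28 mm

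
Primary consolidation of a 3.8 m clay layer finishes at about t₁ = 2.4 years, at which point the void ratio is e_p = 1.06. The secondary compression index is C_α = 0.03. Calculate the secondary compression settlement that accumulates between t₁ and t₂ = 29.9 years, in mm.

Secondary compression: S_s = C_α·H/(1+e_p)·log₁₀(t₂/t₁)
S_s = 0.03×3.8/(1+1.06)×log₁₀(29.9/2.4)
    = 0.05534 × 1.095 = 0.06062 m

S_s ≈ 60.6 mm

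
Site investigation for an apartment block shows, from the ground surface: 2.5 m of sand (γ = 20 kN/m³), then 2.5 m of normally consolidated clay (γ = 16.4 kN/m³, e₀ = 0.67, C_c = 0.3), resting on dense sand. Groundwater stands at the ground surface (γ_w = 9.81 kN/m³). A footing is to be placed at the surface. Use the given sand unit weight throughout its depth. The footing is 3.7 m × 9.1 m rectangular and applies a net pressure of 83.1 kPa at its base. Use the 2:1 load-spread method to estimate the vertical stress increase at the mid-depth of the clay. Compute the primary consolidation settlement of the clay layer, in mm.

Mid-depth of clay below the ground surface: z = 2.5 + 2.5/2 = 3.75 m.
Total vertical stress at mid-clay: σ_v = 20×2.5 + 16.4×1.25 = 70.5 kPa.
Pore pressure: u = 9.81×(3.75 − 0) = 36.788 kPa.
Initial effective stress: σ'_0 = σ_v − u = 70.5 − 36.788 = 33.712 kPa.
Stress increase at mid-clay by the 2:1 spreading method:
Δσ = qBL/((B+z)(L+z)) = 83.1×3.7×9.1/((3.7+3.75)(9.1+3.75)) = 29.227 kPa
Final effective stress: σ'_f = σ'_0 + Δσ = 33.712 + 29.227 = 62.939 kPa.
Normally consolidated clay, so the full stress increment lies on the virgin compression line:
S_c = C_c·H/(1+e₀)·log₁₀(σ'_f/σ'_0) = 0.3×2.5/(1+0.67)×log₁₀(62.939/33.712)
    = 0.4491 × 0.27114 = 0.1218 m

S_c ≈ 122 mm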